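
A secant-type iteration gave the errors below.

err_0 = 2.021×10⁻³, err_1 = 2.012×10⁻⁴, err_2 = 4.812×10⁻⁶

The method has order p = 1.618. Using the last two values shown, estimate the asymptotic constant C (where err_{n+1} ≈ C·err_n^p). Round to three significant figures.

4.60

C ≈ err_2 / err_1^1.618
  = 4.812×10⁻⁶ / (2.012×10⁻⁴)^1.618
  = 4.812×10⁻⁶ / 1.04537e-06 ≈ 4.6032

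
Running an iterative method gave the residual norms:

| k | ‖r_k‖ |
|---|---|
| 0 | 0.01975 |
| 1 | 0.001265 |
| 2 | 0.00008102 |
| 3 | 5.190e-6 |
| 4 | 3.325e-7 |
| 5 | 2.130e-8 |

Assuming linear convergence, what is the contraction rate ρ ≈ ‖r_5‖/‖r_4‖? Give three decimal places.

0.064

ρ ≈ ‖r_5‖/‖r_4‖ = 2.130e-8/3.325e-7 = 0.06406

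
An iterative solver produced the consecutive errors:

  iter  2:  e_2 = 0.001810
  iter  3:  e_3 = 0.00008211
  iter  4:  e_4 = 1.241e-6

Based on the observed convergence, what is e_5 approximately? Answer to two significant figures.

4.2e-9

First estimate the order: p ≈ ln(e_4/e_3) / ln(e_3/e_2) = ln(1.241e-6/0.00008211)/ln(0.00008211/0.001810) = ln(0.0151139)/ln(0.0453646) ≈ 1.3554.
Then e_5 ≈ e_4·(e_4/e_3)^p = 1.241e-6·(0.0151139)^1.3554 = 1.241e-6·0.00340665 ≈ 4.228e-09.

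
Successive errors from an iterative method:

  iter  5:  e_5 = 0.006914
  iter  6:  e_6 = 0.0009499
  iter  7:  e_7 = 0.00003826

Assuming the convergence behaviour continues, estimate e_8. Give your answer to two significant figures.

First estimate the order: p ≈ ln(e_7/e_6) / ln(e_6/e_5) = ln(0.00003826/0.0009499)/ln(0.0009499/0.006914) = ln(0.0402779)/ln(0.137388) ≈ 1.6182.
Then e_8 ≈ e_7·(e_7/e_6)^p = 0.00003826·(0.0402779)^1.6182 = 0.00003826·0.00552992 ≈ 2.116e-07.

2.1e-7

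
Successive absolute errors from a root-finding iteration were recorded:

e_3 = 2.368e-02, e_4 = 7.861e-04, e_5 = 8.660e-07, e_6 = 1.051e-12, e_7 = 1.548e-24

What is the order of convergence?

Consecutive ratios: e_7/e_6 = 1.548e-24/1.051e-12 = 1.47288e-12, e_6/e_5 = 1.051e-12/8.660e-07 = 1.21363e-06.
p ≈ ln(1.47288e-12)/ln(1.21363e-06) = -27.2438/-13.6219 ≈ 2.00.
So the convergence is quadratic (order 2).

2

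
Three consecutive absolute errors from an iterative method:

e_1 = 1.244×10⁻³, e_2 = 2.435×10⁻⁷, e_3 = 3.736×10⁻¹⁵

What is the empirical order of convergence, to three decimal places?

p ≈ ln(e_3/e_2) / ln(e_2/e_1)
  = ln(3.736×10⁻¹⁵/2.435×10⁻⁷) / ln(2.435×10⁻⁷/1.244×10⁻³)
  = ln(1.53429e-08) / ln(0.00019574)
  = -17.992613 / -8.538723 ≈ 2.107178

2.107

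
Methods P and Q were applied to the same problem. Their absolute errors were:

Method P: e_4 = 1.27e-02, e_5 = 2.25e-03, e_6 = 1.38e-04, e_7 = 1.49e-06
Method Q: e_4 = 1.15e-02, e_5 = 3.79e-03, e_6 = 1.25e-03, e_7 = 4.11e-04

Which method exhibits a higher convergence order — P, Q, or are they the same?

Method P: p ≈ ln(1.49e-06/1.38e-04)/ln(1.38e-04/2.25e-03) ≈ 1.62.
Method Q: p ≈ ln(4.11e-04/1.25e-03)/ln(1.25e-03/3.79e-03) ≈ 1.00.
Method P has the higher order (≈1.6 vs ≈1.0).

P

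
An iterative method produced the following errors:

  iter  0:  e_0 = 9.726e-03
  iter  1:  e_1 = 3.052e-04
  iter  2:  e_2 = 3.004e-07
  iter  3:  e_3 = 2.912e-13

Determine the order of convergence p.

2

Consecutive ratios: e_3/e_2 = 2.912e-13/3.004e-07 = 9.69374e-07, e_2/e_1 = 3.004e-07/3.052e-04 = 0.000984273.
p ≈ ln(9.69374e-07)/ln(0.000984273) = -13.8466/-6.9236 ≈ 2.00.
So the convergence is quadratic (order 2).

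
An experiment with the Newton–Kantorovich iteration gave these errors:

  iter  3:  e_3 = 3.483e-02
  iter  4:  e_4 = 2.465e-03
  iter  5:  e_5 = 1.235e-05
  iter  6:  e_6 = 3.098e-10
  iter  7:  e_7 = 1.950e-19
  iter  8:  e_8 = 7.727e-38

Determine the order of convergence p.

Consecutive ratios: e_8/e_7 = 7.727e-38/1.950e-19 = 3.96256e-19, e_7/e_6 = 1.950e-19/3.098e-10 = 6.29438e-10.
p ≈ ln(3.96256e-19)/ln(6.29438e-10) = -42.3722/-21.1862 ≈ 2.00.
So the convergence is quadratic (order 2).

2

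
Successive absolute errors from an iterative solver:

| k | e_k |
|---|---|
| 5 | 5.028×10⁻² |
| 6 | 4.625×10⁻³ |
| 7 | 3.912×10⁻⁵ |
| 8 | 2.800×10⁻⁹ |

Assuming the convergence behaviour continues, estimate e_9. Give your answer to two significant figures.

First estimate the order: p ≈ ln(e_8/e_7) / ln(e_7/e_6) = ln(2.800×10⁻⁹/3.912×10⁻⁵)/ln(3.912×10⁻⁵/4.625×10⁻³) = ln(7.15746e-05)/ln(0.00845838) ≈ 1.9999.
Then e_9 ≈ e_8·(e_8/e_7)^p = 2.800×10⁻⁹·(7.15746e-05)^1.9999 = 2.800×10⁻⁹·5.12782e-09 ≈ 1.436e-17.

1.4e-17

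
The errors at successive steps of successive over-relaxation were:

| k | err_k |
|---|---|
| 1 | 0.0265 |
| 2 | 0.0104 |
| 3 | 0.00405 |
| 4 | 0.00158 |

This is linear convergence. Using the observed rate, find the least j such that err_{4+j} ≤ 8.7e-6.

6

Rate ρ ≈ err_4/err_3 = 0.00158/0.00405 = 0.3901.
After j more steps, err_{4+j} ≈ 0.00158·ρ^j; need ρ^j ≤ 8.7e-6/0.00158 = 0.00550633.
j ≥ ln(0.00550633)/ln(0.3901) = -5.2019/-0.94135 = 5.526.
So 6 more iterations are needed.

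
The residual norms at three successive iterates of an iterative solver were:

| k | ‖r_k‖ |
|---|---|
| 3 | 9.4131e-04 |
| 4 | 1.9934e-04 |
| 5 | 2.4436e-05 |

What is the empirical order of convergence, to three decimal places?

1.352

p ≈ ln(‖r_5‖/‖r_4‖) / ln(‖r_4‖/‖r_3‖)
  = ln(2.4436e-05/1.9934e-04) / ln(1.9934e-04/9.4131e-04)
  = ln(0.122585) / ln(0.211769)
  = -2.098951 / -1.552259 ≈ 1.352191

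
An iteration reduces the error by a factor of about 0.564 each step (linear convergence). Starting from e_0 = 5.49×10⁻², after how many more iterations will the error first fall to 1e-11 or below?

40

After k steps, e_k ≈ 5.49×10⁻²·0.564^k.
Need 0.564^k ≤ 1e-11/5.49×10⁻² = 1.82149e-10.
k ≥ ln(1.82149e-10)/ln(0.564) = -22.4262/-0.57270 = 39.159.
Smallest integer k = 40.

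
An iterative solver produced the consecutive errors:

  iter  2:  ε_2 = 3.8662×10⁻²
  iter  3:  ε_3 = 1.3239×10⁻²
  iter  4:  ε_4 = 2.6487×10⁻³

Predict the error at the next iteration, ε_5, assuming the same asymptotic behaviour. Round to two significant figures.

2.4e-4

First estimate the order: p ≈ ln(ε_4/ε_3) / ln(ε_3/ε_2) = ln(2.6487×10⁻³/1.3239×10⁻²)/ln(1.3239×10⁻²/3.8662×10⁻²) = ln(0.200068)/ln(0.342429) ≈ 1.5015.
Then ε_5 ≈ ε_4·(ε_4/ε_3)^p = 2.6487×10⁻³·(0.200068)^1.5015 = 2.6487×10⁻³·0.0892726 ≈ 0.0002365.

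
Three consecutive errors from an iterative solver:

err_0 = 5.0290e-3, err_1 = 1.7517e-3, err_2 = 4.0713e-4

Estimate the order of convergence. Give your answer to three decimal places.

1.384

p ≈ ln(err_2/err_1) / ln(err_1/err_0)
  = ln(4.0713e-4/1.7517e-3) / ln(1.7517e-3/5.0290e-3)
  = ln(0.23242) / ln(0.34832)
  = -1.459209 / -1.054634 ≈ 1.383616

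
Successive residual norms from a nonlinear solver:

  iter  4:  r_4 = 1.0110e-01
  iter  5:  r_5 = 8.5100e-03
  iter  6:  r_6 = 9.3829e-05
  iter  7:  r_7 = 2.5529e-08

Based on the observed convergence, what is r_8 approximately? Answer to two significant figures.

First estimate the order: p ≈ ln(r_7/r_6) / ln(r_6/r_5) = ln(2.5529e-08/9.3829e-05)/ln(9.3829e-05/8.5100e-03) = ln(0.00027208)/ln(0.0110257) ≈ 1.8213.
Then r_8 ≈ r_7·(r_7/r_6)^p = 2.5529e-08·(0.00027208)^1.8213 = 2.5529e-08·3.21006e-07 ≈ 8.195e-15.

8.2e-15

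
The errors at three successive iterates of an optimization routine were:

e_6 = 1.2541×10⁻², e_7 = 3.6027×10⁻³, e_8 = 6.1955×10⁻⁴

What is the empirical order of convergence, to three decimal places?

p ≈ ln(e_8/e_7) / ln(e_7/e_6)
  = ln(6.1955×10⁻⁴/3.6027×10⁻³) / ln(3.6027×10⁻³/1.2541×10⁻²)
  = ln(0.171968) / ln(0.287274)
  = -1.760447 / -1.247319 ≈ 1.411385

1.411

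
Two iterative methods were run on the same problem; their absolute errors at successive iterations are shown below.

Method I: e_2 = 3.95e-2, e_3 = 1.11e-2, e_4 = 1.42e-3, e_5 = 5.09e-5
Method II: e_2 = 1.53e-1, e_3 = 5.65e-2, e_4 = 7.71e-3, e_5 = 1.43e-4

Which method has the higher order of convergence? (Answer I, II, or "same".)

II

Method I: p ≈ ln(5.09e-5/1.42e-3)/ln(1.42e-3/1.11e-2) ≈ 1.62.
Method II: p ≈ ln(1.43e-4/7.71e-3)/ln(7.71e-3/5.65e-2) ≈ 2.00.
Method II has the higher order (≈2.0 vs ≈1.6).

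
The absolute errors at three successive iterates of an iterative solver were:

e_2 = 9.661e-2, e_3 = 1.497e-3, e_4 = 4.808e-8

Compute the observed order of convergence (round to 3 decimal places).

2.483

p ≈ ln(e_4/e_3) / ln(e_3/e_2)
  = ln(4.808e-8/1.497e-3) / ln(1.497e-3/9.661e-2)
  = ln(3.21176e-05) / ln(0.0154953)
  = -10.346106 / -4.167219 ≈ 2.482736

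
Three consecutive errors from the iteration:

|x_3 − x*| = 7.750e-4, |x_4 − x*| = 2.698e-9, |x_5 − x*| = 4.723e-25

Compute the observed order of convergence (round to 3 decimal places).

p ≈ ln(|x_5 − x*|/|x_4 − x*|) / ln(|x_4 − x*|/|x_3 − x*|)
  = ln(4.723e-25/2.698e-9) / ln(2.698e-9/7.750e-4)
  = ln(1.75056e-16) / ln(3.48129e-06)
  = -36.281426 / -12.568108 ≈ 2.886785

2.887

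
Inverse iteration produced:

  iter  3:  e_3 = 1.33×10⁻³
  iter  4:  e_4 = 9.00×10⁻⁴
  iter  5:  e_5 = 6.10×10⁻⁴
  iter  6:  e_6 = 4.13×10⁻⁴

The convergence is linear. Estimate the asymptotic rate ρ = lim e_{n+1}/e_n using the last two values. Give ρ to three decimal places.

ρ ≈ e_6/e_5 = 4.13×10⁻⁴/6.10×10⁻⁴ = 0.67705

0.677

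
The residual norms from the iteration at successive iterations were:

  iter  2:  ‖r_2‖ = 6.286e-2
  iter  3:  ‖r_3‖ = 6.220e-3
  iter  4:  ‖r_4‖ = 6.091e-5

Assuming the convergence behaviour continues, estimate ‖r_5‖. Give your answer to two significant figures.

First estimate the order: p ≈ ln(‖r_4‖/‖r_3‖) / ln(‖r_3‖/‖r_2‖) = ln(6.091e-5/6.220e-3)/ln(6.220e-3/6.286e-2) = ln(0.0097926)/ln(0.09895) ≈ 1.9999.
Then ‖r_5‖ ≈ ‖r_4‖·(‖r_4‖/‖r_3‖)^p = 6.091e-5·(0.0097926)^1.9999 = 6.091e-5·9.59394e-05 ≈ 5.844e-09.

5.8e-9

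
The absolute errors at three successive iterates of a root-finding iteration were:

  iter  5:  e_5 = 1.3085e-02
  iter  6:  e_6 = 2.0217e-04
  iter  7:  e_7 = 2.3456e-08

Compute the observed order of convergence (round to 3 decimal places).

2.173

p ≈ ln(e_7/e_6) / ln(e_6/e_5)
  = ln(2.3456e-08/2.0217e-04) / ln(2.0217e-04/1.3085e-02)
  = ln(0.000116021) / ln(0.0154505)
  = -9.061739 / -4.170114 ≈ 2.173019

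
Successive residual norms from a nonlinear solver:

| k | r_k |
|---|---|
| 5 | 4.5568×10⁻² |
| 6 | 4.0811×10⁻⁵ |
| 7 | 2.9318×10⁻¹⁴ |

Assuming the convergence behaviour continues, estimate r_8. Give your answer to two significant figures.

1.1e-41

First estimate the order: p ≈ ln(r_7/r_6) / ln(r_6/r_5) = ln(2.9318×10⁻¹⁴/4.0811×10⁻⁵)/ln(4.0811×10⁻⁵/4.5568×10⁻²) = ln(7.18385e-10)/ln(0.000895607) ≈ 3.0000.
Then r_8 ≈ r_7·(r_7/r_6)^p = 2.9318×10⁻¹⁴·(7.18385e-10)^3.0000 = 2.9318×10⁻¹⁴·3.70742e-28 ≈ 1.087e-41.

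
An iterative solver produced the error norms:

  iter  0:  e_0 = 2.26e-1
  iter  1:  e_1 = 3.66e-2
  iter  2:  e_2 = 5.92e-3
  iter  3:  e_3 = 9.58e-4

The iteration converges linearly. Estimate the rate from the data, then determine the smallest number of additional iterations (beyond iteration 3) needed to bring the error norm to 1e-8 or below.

Rate ρ ≈ e_3/e_2 = 9.58e-4/5.92e-3 = 0.1618.
After j more steps, e_{3+j} ≈ 9.58e-4·ρ^j; need ρ^j ≤ 1e-8/9.58e-4 = 1.04384e-05.
j ≥ ln(1.04384e-05)/ln(0.1618) = -11.4700/-1.82139 = 6.297.
So 7 more iterations are needed.

7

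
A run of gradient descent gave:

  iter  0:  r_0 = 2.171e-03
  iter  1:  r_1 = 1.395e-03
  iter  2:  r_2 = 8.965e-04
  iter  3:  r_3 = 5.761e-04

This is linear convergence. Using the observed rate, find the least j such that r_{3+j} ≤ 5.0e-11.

Rate ρ ≈ r_3/r_2 = 5.761e-04/8.965e-04 = 0.6426.
After j more steps, r_{3+j} ≈ 5.761e-04·ρ^j; need ρ^j ≤ 5.0e-11/5.761e-04 = 8.67905e-08.
j ≥ ln(8.67905e-08)/ln(0.6426) = -16.2598/-0.44223 = 36.768.
So 37 more iterations are needed.

37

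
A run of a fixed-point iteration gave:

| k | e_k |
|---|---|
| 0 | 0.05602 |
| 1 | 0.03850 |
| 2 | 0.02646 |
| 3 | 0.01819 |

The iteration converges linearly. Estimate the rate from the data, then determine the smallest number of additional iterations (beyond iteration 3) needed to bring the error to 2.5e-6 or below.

24

Rate ρ ≈ e_3/e_2 = 0.01819/0.02646 = 0.6875.
After j more steps, e_{3+j} ≈ 0.01819·ρ^j; need ρ^j ≤ 2.5e-6/0.01819 = 0.000137438.
j ≥ ln(0.000137438)/ln(0.6875) = -8.8923/-0.37469 = 23.732.
So 24 more iterations are needed.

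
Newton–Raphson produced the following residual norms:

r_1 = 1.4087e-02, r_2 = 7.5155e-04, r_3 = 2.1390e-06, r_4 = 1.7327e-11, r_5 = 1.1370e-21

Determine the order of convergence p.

2

Consecutive ratios: r_5/r_4 = 1.1370e-21/1.7327e-11 = 6.56201e-11, r_4/r_3 = 1.7327e-11/2.1390e-06 = 8.10051e-06.
p ≈ ln(6.56201e-11)/ln(8.10051e-06) = -23.4471/-11.7236 ≈ 2.00.
So the convergence is quadratic (order 2).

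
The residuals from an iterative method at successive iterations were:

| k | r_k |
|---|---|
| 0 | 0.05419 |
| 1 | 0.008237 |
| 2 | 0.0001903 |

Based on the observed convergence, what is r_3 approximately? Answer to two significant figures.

First estimate the order: p ≈ ln(r_2/r_1) / ln(r_1/r_0) = ln(0.0001903/0.008237)/ln(0.008237/0.05419) = ln(0.0231031)/ln(0.152002) ≈ 2.0000.
Then r_3 ≈ r_2·(r_2/r_1)^p = 0.0001903·(0.0231031)^2.0000 = 0.0001903·0.000533753 ≈ 1.016e-07.

1.0e-7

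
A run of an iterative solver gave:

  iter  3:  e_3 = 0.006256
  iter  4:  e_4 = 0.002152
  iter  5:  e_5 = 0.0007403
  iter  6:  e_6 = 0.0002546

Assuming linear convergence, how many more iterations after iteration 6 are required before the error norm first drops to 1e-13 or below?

21

Rate ρ ≈ e_6/e_5 = 0.0002546/0.0007403 = 0.3439.
After j more steps, e_{6+j} ≈ 0.0002546·ρ^j; need ρ^j ≤ 1e-13/0.0002546 = 3.92773e-10.
j ≥ ln(3.92773e-10)/ln(0.3439) = -21.6578/-1.06740 = 20.290.
So 21 more iterations are needed.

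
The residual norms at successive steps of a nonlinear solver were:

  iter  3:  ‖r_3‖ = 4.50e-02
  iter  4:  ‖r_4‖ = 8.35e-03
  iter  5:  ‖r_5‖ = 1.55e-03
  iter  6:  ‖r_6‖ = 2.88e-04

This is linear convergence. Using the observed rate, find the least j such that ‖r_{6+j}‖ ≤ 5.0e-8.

6

Rate ρ ≈ ‖r_6‖/‖r_5‖ = 2.88e-04/1.55e-03 = 0.1858.
After j more steps, ‖r_{6+j}‖ ≈ 2.88e-04·ρ^j; need ρ^j ≤ 5.0e-8/2.88e-04 = 0.000173611.
j ≥ ln(0.000173611)/ln(0.1858) = -8.6587/-1.68308 = 5.145.
So 6 more iterations are needed.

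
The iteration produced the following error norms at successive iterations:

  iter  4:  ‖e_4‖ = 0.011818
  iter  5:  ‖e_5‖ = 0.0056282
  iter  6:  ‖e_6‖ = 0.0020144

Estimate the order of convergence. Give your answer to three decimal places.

p ≈ ln(‖e_6‖/‖e_5‖) / ln(‖e_5‖/‖e_4‖)
  = ln(0.0020144/0.0056282) / ln(0.0056282/0.011818)
  = ln(0.357912) / ln(0.47624)
  = -1.027468 / -0.741833 ≈ 1.385039

1.385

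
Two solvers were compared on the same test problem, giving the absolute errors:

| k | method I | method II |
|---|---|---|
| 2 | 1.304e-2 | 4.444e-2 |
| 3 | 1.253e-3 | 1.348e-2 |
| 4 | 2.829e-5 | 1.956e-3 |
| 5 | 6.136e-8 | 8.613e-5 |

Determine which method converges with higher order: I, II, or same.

same

Method I: p ≈ ln(6.136e-8/2.829e-5)/ln(2.829e-5/1.253e-3) ≈ 1.62.
Method II: p ≈ ln(8.613e-5/1.956e-3)/ln(1.956e-3/1.348e-2) ≈ 1.62.
Both orders ≈ 1.6 — effectively the same.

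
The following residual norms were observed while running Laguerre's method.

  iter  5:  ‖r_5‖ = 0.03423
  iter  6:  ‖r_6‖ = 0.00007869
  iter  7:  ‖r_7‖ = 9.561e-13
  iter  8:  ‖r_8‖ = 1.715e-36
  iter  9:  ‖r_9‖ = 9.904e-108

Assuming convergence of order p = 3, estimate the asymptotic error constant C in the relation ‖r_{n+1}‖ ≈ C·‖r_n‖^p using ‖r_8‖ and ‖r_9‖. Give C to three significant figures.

C ≈ ‖r_9‖ / ‖r_8‖^3
  = 9.904e-108 / (1.715e-36)^3
  = 9.904e-108 / 5.0442e-108 ≈ 1.9634

1.96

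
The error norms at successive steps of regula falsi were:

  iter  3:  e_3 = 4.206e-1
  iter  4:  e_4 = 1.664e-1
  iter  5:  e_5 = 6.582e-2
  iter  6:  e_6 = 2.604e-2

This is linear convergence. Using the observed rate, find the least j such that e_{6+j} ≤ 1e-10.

21

Rate ρ ≈ e_6/e_5 = 2.604e-2/6.582e-2 = 0.3956.
After j more steps, e_{6+j} ≈ 2.604e-2·ρ^j; need ρ^j ≤ 1e-10/2.604e-2 = 3.84025e-09.
j ≥ ln(3.84025e-09)/ln(0.3956) = -19.3777/-0.92735 = 20.896.
So 21 more iterations are needed.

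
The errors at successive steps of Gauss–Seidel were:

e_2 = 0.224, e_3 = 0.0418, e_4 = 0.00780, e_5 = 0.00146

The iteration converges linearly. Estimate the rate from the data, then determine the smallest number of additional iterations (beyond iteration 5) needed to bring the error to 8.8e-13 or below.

Rate ρ ≈ e_5/e_4 = 0.00146/0.00780 = 0.1872.
After j more steps, e_{5+j} ≈ 0.00146·ρ^j; need ρ^j ≤ 8.8e-13/0.00146 = 6.0274e-10.
j ≥ ln(6.0274e-10)/ln(0.1872) = -21.2295/-1.67558 = 12.670.
So 13 more iterations are needed.

13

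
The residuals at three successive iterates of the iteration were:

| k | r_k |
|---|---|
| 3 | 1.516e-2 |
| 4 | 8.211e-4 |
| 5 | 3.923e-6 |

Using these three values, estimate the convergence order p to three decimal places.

p ≈ ln(r_5/r_4) / ln(r_4/r_3)
  = ln(3.923e-6/8.211e-4) / ln(8.211e-4/1.516e-2)
  = ln(0.00477774) / ln(0.0541623)
  = -5.343788 / -2.915770 ≈ 1.832719

1.833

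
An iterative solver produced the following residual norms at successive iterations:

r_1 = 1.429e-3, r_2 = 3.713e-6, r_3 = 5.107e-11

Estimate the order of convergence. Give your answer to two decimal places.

1.88

p ≈ ln(r_3/r_2) / ln(r_2/r_1)
  = ln(5.107e-11/3.713e-6) / ln(3.713e-6/1.429e-3)
  = ln(1.37544e-05) / ln(0.00259832)
  = -11.19415 / -5.95289 ≈ 1.88046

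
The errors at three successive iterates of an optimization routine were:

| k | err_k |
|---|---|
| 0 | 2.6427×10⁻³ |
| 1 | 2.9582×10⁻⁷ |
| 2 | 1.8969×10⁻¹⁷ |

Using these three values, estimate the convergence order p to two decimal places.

2.58

p ≈ ln(err_2/err_1) / ln(err_1/err_0)
  = ln(1.8969×10⁻¹⁷/2.9582×10⁻⁷) / ln(2.9582×10⁻⁷/2.6427×10⁻³)
  = ln(6.41235e-11) / ln(0.000111939)
  = -23.47021 / -9.09756 ≈ 2.57984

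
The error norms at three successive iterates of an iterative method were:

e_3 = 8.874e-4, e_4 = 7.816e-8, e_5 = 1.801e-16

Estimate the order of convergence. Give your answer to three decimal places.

2.130

p ≈ ln(e_5/e_4) / ln(e_4/e_3)
  = ln(1.801e-16/7.816e-8) / ln(7.816e-8/8.874e-4)
  = ln(2.30425e-09) / ln(8.80775e-05)
  = -19.888511 / -9.337293 ≈ 2.130008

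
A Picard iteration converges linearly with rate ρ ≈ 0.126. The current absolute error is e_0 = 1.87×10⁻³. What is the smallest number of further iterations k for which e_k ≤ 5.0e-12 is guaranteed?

After k steps, e_k ≈ 1.87×10⁻³·0.126^k.
Need 0.126^k ≤ 5.0e-12/1.87×10⁻³ = 2.6738e-09.
k ≥ ln(2.6738e-09)/ln(0.126) = -19.7398/-2.07147 = 9.529.
Smallest integer k = 10.

10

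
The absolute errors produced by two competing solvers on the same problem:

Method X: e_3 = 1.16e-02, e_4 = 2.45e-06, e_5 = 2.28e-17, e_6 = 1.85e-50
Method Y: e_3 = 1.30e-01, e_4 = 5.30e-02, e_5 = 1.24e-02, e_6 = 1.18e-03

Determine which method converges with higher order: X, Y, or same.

X

Method X: p ≈ ln(1.85e-50/2.28e-17)/ln(2.28e-17/2.45e-06) ≈ 3.00.
Method Y: p ≈ ln(1.18e-03/1.24e-02)/ln(1.24e-02/5.30e-02) ≈ 1.62.
Method X has the higher order (≈3.0 vs ≈1.6).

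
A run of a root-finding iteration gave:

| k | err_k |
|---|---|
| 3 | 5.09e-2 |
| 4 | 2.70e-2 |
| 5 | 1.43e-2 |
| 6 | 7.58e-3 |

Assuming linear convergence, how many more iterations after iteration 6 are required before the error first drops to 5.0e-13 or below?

Rate ρ ≈ err_6/err_5 = 7.58e-3/1.43e-2 = 0.5301.
After j more steps, err_{6+j} ≈ 7.58e-3·ρ^j; need ρ^j ≤ 5.0e-13/7.58e-3 = 6.59631e-11.
j ≥ ln(6.59631e-11)/ln(0.5301) = -23.4419/-0.63469 = 36.934.
So 37 more iterations are needed.

37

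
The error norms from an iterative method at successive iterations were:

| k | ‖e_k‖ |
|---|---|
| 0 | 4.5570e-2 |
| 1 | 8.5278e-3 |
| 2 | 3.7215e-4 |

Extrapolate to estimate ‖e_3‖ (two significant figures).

First estimate the order: p ≈ ln(‖e_2‖/‖e_1‖) / ln(‖e_1‖/‖e_0‖) = ln(3.7215e-4/8.5278e-3)/ln(8.5278e-3/4.5570e-2) = ln(0.0436396)/ln(0.187136) ≈ 1.8687.
Then ‖e_3‖ ≈ ‖e_2‖·(‖e_2‖/‖e_1‖)^p = 3.7215e-4·(0.0436396)^1.8687 = 3.7215e-4·0.00287306 ≈ 1.069e-06.

1.1e-6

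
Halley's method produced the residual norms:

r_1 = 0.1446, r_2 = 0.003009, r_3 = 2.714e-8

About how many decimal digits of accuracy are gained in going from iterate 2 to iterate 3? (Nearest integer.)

5

Digits gained ≈ log₁₀(r_2/r_3) = log₁₀(0.003009/2.714e-8) = log₁₀(110870) ≈ 5.045.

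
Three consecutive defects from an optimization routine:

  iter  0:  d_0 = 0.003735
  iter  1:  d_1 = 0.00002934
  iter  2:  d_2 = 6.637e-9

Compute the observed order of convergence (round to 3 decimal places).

1.732

p ≈ ln(d_2/d_1) / ln(d_1/d_0)
  = ln(6.637e-9/0.00002934) / ln(0.00002934/0.003735)
  = ln(0.00022621) / ln(0.00785542)
  = -8.394047 / -4.846552 ≈ 1.731963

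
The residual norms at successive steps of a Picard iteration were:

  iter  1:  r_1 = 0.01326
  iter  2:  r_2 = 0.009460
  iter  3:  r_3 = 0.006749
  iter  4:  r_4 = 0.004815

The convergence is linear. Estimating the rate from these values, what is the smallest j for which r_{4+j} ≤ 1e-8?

39

Rate ρ ≈ r_4/r_3 = 0.004815/0.006749 = 0.7134.
After j more steps, r_{4+j} ≈ 0.004815·ρ^j; need ρ^j ≤ 1e-8/0.004815 = 2.07684e-06.
j ≥ ln(2.07684e-06)/ln(0.7134) = -13.0847/-0.33771 = 38.745.
So 39 more iterations are needed.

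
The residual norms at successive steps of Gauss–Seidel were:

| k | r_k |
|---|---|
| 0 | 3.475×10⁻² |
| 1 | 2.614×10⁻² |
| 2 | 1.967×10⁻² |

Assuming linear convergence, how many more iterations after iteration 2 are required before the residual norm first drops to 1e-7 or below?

Rate ρ ≈ r_2/r_1 = 1.967×10⁻²/2.614×10⁻² = 0.7525.
After j more steps, r_{2+j} ≈ 1.967×10⁻²·ρ^j; need ρ^j ≤ 1e-7/1.967×10⁻² = 5.08388e-06.
j ≥ ln(5.08388e-06)/ln(0.7525) = -12.1894/-0.28435 = 42.868.
So 43 more iterations are needed.

43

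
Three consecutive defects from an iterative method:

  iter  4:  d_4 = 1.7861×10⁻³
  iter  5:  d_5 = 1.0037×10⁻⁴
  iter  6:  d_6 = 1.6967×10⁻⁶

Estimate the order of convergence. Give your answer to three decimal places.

p ≈ ln(d_6/d_5) / ln(d_5/d_4)
  = ln(1.6967×10⁻⁶/1.0037×10⁻⁴) / ln(1.0037×10⁻⁴/1.7861×10⁻³)
  = ln(0.0169045) / ln(0.0561951)
  = -4.080175 / -2.878926 ≈ 1.417256

1.417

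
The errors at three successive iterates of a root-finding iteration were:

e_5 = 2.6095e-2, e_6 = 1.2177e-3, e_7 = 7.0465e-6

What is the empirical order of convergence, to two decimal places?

1.68

p ≈ ln(e_7/e_6) / ln(e_6/e_5)
  = ln(7.0465e-6/1.2177e-3) / ln(1.2177e-3/2.6095e-2)
  = ln(0.00578673) / ln(0.0466641)
  = -5.15219 / -3.06478 ≈ 1.68110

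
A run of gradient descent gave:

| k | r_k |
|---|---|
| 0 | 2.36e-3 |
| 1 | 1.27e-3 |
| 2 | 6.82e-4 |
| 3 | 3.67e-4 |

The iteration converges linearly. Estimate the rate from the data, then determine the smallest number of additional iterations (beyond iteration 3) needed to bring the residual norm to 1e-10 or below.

25

Rate ρ ≈ r_3/r_2 = 3.67e-4/6.82e-4 = 0.5381.
After j more steps, r_{3+j} ≈ 3.67e-4·ρ^j; need ρ^j ≤ 1e-10/3.67e-4 = 2.7248e-07.
j ≥ ln(2.7248e-07)/ln(0.5381) = -15.1157/-0.61971 = 24.392.
So 25 more iterations are needed.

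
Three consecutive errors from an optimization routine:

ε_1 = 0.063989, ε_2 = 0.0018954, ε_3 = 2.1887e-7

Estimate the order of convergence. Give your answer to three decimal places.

p ≈ ln(ε_3/ε_2) / ln(ε_2/ε_1)
  = ln(2.1887e-7/0.0018954) / ln(0.0018954/0.063989)
  = ln(0.000115474) / ln(0.0296207)
  = -9.066465 / -3.519282 ≈ 2.576226

2.576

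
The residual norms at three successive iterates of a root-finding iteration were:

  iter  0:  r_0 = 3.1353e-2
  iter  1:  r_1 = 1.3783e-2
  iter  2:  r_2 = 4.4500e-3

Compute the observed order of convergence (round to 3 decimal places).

p ≈ ln(r_2/r_1) / ln(r_1/r_0)
  = ln(4.4500e-3/1.3783e-2) / ln(1.3783e-2/3.1353e-2)
  = ln(0.322861) / ln(0.439607)
  = -1.130533 / -0.821874 ≈ 1.375555

1.376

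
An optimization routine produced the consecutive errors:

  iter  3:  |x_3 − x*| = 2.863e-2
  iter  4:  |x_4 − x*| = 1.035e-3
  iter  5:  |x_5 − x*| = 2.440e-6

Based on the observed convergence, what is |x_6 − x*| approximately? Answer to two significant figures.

4.0e-11

First estimate the order: p ≈ ln(|x_5 − x*|/|x_4 − x*|) / ln(|x_4 − x*|/|x_3 − x*|) = ln(2.440e-6/1.035e-3)/ln(1.035e-3/2.863e-2) = ln(0.00235749)/ln(0.0361509) ≈ 1.8223.
Then |x_6 − x*| ≈ |x_5 − x*|·(|x_5 − x*|/|x_4 − x*|)^p = 2.440e-6·(0.00235749)^1.8223 = 2.440e-6·1.6286e-05 ≈ 3.974e-11.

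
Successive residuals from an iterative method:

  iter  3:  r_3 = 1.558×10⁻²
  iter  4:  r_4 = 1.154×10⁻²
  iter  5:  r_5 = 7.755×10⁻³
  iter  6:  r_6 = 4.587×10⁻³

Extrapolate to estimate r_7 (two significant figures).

2.3e-3

First estimate the order: p ≈ ln(r_6/r_5) / ln(r_5/r_4) = ln(4.587×10⁻³/7.755×10⁻³)/ln(7.755×10⁻³/1.154×10⁻²) = ln(0.591489)/ln(0.67201) ≈ 1.3211.
Then r_7 ≈ r_6·(r_6/r_5)^p = 4.587×10⁻³·(0.591489)^1.3211 = 4.587×10⁻³·0.499711 ≈ 0.002292.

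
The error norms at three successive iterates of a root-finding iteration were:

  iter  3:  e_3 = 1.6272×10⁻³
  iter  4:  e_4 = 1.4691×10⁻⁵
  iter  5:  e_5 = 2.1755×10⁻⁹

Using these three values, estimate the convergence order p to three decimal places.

p ≈ ln(e_5/e_4) / ln(e_4/e_3)
  = ln(2.1755×10⁻⁹/1.4691×10⁻⁵) / ln(1.4691×10⁻⁵/1.6272×10⁻³)
  = ln(0.000148084) / ln(0.00902839)
  = -8.817731 / -4.707381 ≈ 1.873171

1.873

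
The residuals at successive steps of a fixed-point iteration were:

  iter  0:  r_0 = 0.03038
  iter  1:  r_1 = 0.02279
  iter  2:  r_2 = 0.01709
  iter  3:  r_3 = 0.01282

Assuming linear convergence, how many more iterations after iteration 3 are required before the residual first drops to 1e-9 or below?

57

Rate ρ ≈ r_3/r_2 = 0.01282/0.01709 = 0.7501.
After j more steps, r_{3+j} ≈ 0.01282·ρ^j; need ρ^j ≤ 1e-9/0.01282 = 7.80031e-08.
j ≥ ln(7.80031e-08)/ln(0.7501) = -16.3665/-0.28755 = 56.917.
So 57 more iterations are needed.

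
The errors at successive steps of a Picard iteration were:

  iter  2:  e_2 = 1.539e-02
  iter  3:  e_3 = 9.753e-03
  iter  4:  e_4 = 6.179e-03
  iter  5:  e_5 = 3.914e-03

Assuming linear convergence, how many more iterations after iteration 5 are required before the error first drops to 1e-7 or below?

Rate ρ ≈ e_5/e_4 = 3.914e-03/6.179e-03 = 0.6334.
After j more steps, e_{5+j} ≈ 3.914e-03·ρ^j; need ρ^j ≤ 1e-7/3.914e-03 = 2.55493e-05.
j ≥ ln(2.55493e-05)/ln(0.6334) = -10.5749/-0.45665 = 23.158.
So 24 more iterations are needed.

24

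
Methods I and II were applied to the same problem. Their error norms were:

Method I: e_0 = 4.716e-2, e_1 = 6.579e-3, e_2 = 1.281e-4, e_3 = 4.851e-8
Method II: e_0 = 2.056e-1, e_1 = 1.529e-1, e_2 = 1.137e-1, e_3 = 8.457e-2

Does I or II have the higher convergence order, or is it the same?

Method I: p ≈ ln(4.851e-8/1.281e-4)/ln(1.281e-4/6.579e-3) ≈ 2.00.
Method II: p ≈ ln(8.457e-2/1.137e-1)/ln(1.137e-1/1.529e-1) ≈ 1.00.
Method I has the higher order (≈2.0 vs ≈1.0).

I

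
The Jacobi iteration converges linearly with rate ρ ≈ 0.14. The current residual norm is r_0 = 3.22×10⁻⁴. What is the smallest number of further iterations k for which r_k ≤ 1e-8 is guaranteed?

After k steps, r_k ≈ 3.22×10⁻⁴·0.14^k.
Need 0.14^k ≤ 1e-8/3.22×10⁻⁴ = 3.10559e-05.
k ≥ ln(3.10559e-05)/ln(0.14) = -10.3797/-1.96611 = 5.279.
Smallest integer k = 6.

6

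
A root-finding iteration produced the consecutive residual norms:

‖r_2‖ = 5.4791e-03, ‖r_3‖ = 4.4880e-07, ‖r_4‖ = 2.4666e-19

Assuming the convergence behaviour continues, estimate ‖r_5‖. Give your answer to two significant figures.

4.1e-56

First estimate the order: p ≈ ln(‖r_4‖/‖r_3‖) / ln(‖r_3‖/‖r_2‖) = ln(2.4666e-19/4.4880e-07)/ln(4.4880e-07/5.4791e-03) = ln(5.49599e-13)/ln(8.19113e-05) ≈ 3.0000.
Then ‖r_5‖ ≈ ‖r_4‖·(‖r_4‖/‖r_3‖)^p = 2.4666e-19·(5.49599e-13)^3.0000 = 2.4666e-19·1.66011e-37 ≈ 4.095e-56.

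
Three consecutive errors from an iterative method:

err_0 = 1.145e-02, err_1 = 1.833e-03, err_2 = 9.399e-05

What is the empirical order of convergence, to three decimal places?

p ≈ ln(err_2/err_1) / ln(err_1/err_0)
  = ln(9.399e-05/1.833e-03) / ln(1.833e-03/1.145e-02)
  = ln(0.0512766) / ln(0.160087)
  = -2.970521 / -1.832038 ≈ 1.621430

1.621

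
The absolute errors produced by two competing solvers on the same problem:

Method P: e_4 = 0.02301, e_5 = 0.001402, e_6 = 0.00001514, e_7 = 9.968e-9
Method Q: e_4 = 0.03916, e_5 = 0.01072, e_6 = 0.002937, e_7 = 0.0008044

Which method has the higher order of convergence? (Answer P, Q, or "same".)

Method P: p ≈ ln(9.968e-9/0.00001514)/ln(0.00001514/0.001402) ≈ 1.62.
Method Q: p ≈ ln(0.0008044/0.002937)/ln(0.002937/0.01072) ≈ 1.00.
Method P has the higher order (≈1.6 vs ≈1.0).

P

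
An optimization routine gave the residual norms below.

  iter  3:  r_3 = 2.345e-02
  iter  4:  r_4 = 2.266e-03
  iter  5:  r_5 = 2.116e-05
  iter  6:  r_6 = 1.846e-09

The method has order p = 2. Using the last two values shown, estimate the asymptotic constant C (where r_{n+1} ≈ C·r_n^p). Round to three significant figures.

C ≈ r_6 / r_5^2
  = 1.846e-09 / (2.116e-05)^2
  = 1.846e-09 / 4.47746e-10 ≈ 4.1229

4.12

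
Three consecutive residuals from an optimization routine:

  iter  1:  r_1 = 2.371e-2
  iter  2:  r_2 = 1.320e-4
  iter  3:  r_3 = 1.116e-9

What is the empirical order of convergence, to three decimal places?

p ≈ ln(r_3/r_2) / ln(r_2/r_1)
  = ln(1.116e-9/1.320e-4) / ln(1.320e-4/2.371e-2)
  = ln(8.45455e-06) / ln(0.00556727)
  = -11.680806 / -5.190850 ≈ 2.250268

2.250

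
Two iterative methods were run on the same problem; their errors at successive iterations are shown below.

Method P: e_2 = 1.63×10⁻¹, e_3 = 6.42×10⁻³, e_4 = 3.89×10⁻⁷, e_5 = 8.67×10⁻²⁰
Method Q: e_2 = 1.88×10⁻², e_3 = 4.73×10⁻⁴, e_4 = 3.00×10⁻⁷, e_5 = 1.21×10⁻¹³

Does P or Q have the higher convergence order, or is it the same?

P

Method P: p ≈ ln(8.67×10⁻²⁰/3.89×10⁻⁷)/ln(3.89×10⁻⁷/6.42×10⁻³) ≈ 3.00.
Method Q: p ≈ ln(1.21×10⁻¹³/3.00×10⁻⁷)/ln(3.00×10⁻⁷/4.73×10⁻⁴) ≈ 2.00.
Method P has the higher order (≈3.0 vs ≈2.0).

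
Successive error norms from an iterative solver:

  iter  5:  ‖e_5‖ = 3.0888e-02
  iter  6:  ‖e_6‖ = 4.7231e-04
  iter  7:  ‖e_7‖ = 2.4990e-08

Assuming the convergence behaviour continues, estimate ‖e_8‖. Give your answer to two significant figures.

2.1e-18

First estimate the order: p ≈ ln(‖e_7‖/‖e_6‖) / ln(‖e_6‖/‖e_5‖) = ln(2.4990e-08/4.7231e-04)/ln(4.7231e-04/3.0888e-02) = ln(5.29102e-05)/ln(0.0152911) ≈ 2.3554.
Then ‖e_8‖ ≈ ‖e_7‖·(‖e_7‖/‖e_6‖)^p = 2.4990e-08·(5.29102e-05)^2.3554 = 2.4990e-08·8.45716e-11 ≈ 2.113e-18.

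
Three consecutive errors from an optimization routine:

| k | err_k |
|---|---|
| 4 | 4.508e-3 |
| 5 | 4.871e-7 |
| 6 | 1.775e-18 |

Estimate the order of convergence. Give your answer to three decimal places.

p ≈ ln(err_6/err_5) / ln(err_5/err_4)
  = ln(1.775e-18/4.871e-7) / ln(4.871e-7/4.508e-3)
  = ln(3.64402e-12) / ln(0.000108052)
  = -26.337934 / -9.132898 ≈ 2.883853

2.884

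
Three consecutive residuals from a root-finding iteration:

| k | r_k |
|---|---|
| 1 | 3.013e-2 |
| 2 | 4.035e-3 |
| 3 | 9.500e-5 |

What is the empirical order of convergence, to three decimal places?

p ≈ ln(r_3/r_2) / ln(r_2/r_1)
  = ln(9.500e-5/4.035e-3) / ln(4.035e-3/3.013e-2)
  = ln(0.023544) / ln(0.13392)
  = -3.748884 / -2.010513 ≈ 1.864641

1.865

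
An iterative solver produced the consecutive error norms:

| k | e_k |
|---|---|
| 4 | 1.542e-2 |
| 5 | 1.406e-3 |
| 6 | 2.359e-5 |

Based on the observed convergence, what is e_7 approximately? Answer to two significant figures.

2.2e-8

First estimate the order: p ≈ ln(e_6/e_5) / ln(e_5/e_4) = ln(2.359e-5/1.406e-3)/ln(1.406e-3/1.542e-2) = ln(0.0167781)/ln(0.0911803) ≈ 1.7068.
Then e_7 ≈ e_6·(e_6/e_5)^p = 2.359e-5·(0.0167781)^1.7068 = 2.359e-5·0.000933235 ≈ 2.202e-08.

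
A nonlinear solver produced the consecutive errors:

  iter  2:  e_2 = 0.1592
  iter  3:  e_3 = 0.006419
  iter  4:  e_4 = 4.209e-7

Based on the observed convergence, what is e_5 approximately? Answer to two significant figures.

First estimate the order: p ≈ ln(e_4/e_3) / ln(e_3/e_2) = ln(4.209e-7/0.006419)/ln(0.006419/0.1592) = ln(6.5571e-05)/ln(0.0403204) ≈ 2.9999.
Then e_5 ≈ e_4·(e_4/e_3)^p = 4.209e-7·(6.5571e-05)^2.9999 = 4.209e-7·2.82198e-13 ≈ 1.188e-19.

1.2e-19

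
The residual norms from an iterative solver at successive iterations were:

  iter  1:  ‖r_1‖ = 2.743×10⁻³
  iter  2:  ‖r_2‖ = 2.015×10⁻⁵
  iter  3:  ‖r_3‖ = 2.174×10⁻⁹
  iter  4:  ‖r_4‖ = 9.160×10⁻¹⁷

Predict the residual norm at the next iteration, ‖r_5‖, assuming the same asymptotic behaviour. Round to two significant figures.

1.8e-30

First estimate the order: p ≈ ln(‖r_4‖/‖r_3‖) / ln(‖r_3‖/‖r_2‖) = ln(9.160×10⁻¹⁷/2.174×10⁻⁹)/ln(2.174×10⁻⁹/2.015×10⁻⁵) = ln(4.21343e-08)/ln(0.000107891) ≈ 1.8592.
Then ‖r_5‖ ≈ ‖r_4‖·(‖r_4‖/‖r_3‖)^p = 9.160×10⁻¹⁷·(4.21343e-08)^1.8592 = 9.160×10⁻¹⁷·1.93965e-14 ≈ 1.777e-30.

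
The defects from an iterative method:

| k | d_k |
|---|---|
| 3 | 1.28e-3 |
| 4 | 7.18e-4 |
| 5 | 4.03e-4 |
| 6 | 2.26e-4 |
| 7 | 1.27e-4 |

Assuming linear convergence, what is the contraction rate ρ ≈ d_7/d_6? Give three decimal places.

0.562

ρ ≈ d_7/d_6 = 1.27e-4/2.26e-4 = 0.56195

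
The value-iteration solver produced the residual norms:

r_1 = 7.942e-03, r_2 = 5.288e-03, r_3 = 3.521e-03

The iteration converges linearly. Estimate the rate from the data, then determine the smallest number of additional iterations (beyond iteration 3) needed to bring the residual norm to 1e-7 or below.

Rate ρ ≈ r_3/r_2 = 3.521e-03/5.288e-03 = 0.6658.
After j more steps, r_{3+j} ≈ 3.521e-03·ρ^j; need ρ^j ≤ 1e-7/3.521e-03 = 2.8401e-05.
j ≥ ln(2.8401e-05)/ln(0.6658) = -10.4691/-0.40677 = 25.737.
So 26 more iterations are needed.

26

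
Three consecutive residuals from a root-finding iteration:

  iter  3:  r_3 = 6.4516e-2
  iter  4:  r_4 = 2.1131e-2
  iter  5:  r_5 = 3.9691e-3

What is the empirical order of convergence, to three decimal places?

p ≈ ln(r_5/r_4) / ln(r_4/r_3)
  = ln(3.9691e-3/2.1131e-2) / ln(2.1131e-2/6.4516e-2)
  = ln(0.187833) / ln(0.327531)
  = -1.672202 / -1.116173 ≈ 1.498157

1.498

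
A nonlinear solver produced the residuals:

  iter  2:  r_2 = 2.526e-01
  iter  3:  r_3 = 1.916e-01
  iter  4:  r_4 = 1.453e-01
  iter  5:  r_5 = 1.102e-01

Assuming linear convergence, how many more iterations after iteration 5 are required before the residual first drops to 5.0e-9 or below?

62

Rate ρ ≈ r_5/r_4 = 1.102e-01/1.453e-01 = 0.7584.
After j more steps, r_{5+j} ≈ 1.102e-01·ρ^j; need ρ^j ≤ 5.0e-9/1.102e-01 = 4.53721e-08.
j ≥ ln(4.53721e-08)/ln(0.7584) = -16.9084/-0.27654 = 61.143.
So 62 more iterations are needed.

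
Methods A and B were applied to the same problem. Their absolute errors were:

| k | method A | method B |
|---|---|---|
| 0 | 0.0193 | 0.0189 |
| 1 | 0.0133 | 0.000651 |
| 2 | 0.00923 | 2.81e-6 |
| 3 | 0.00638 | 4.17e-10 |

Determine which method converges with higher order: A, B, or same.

Method A: p ≈ ln(0.00638/0.00923)/ln(0.00923/0.0133) ≈ 1.01.
Method B: p ≈ ln(4.17e-10/2.81e-6)/ln(2.81e-6/0.000651) ≈ 1.62.
Method B has the higher order (≈1.6 vs ≈1.0).

B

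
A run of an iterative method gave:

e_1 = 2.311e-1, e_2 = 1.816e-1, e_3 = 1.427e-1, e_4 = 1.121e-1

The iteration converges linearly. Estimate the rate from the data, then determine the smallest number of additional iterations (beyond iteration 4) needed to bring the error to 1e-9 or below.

77

Rate ρ ≈ e_4/e_3 = 1.121e-1/1.427e-1 = 0.7856.
After j more steps, e_{4+j} ≈ 1.121e-1·ρ^j; need ρ^j ≤ 1e-9/1.121e-1 = 8.92061e-09.
j ≥ ln(8.92061e-09)/ln(0.7856) = -18.5349/-0.24131 = 76.809.
So 77 more iterations are needed.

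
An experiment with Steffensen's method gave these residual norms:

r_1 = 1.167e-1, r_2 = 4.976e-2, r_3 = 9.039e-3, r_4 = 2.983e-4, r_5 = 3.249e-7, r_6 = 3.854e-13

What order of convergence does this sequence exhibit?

Consecutive ratios: r_6/r_5 = 3.854e-13/3.249e-7 = 1.18621e-06, r_5/r_4 = 3.249e-7/2.983e-4 = 0.00108917.
p ≈ ln(1.18621e-06)/ln(0.00108917) = -13.6447/-6.8223 ≈ 2.00.
So the convergence is quadratic (order 2).

2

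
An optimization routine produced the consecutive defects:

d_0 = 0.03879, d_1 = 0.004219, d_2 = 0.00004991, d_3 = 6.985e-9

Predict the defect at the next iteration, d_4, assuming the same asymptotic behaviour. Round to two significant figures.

First estimate the order: p ≈ ln(d_3/d_2) / ln(d_2/d_1) = ln(6.985e-9/0.00004991)/ln(0.00004991/0.004219) = ln(0.000139952)/ln(0.0118298) ≈ 2.0000.
Then d_4 ≈ d_3·(d_3/d_2)^p = 6.985e-9·(0.000139952)^2.0000 = 6.985e-9·1.95866e-08 ≈ 1.368e-16.

1.4e-16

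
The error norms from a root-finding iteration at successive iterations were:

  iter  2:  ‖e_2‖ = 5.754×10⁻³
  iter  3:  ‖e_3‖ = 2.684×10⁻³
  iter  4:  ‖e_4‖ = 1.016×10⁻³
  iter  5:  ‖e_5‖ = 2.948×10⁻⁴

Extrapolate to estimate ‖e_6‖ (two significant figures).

First estimate the order: p ≈ ln(‖e_5‖/‖e_4‖) / ln(‖e_4‖/‖e_3‖) = ln(2.948×10⁻⁴/1.016×10⁻³)/ln(1.016×10⁻³/2.684×10⁻³) = ln(0.290157)/ln(0.378539) ≈ 1.2737.
Then ‖e_6‖ ≈ ‖e_5‖·(‖e_5‖/‖e_4‖)^p = 2.948×10⁻⁴·(0.290157)^1.2737 = 2.948×10⁻⁴·0.206802 ≈ 6.097e-05.

6.1e-5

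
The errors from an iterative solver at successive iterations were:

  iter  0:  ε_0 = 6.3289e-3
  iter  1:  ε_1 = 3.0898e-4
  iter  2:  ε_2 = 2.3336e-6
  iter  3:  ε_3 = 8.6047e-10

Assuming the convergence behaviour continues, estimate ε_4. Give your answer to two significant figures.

2.4e-15

First estimate the order: p ≈ ln(ε_3/ε_2) / ln(ε_2/ε_1) = ln(8.6047e-10/2.3336e-6)/ln(2.3336e-6/3.0898e-4) = ln(0.000368731)/ln(0.00755259) ≈ 1.6180.
Then ε_4 ≈ ε_3·(ε_3/ε_2)^p = 8.6047e-10·(0.000368731)^1.6180 = 8.6047e-10·2.78571e-06 ≈ 2.397e-15.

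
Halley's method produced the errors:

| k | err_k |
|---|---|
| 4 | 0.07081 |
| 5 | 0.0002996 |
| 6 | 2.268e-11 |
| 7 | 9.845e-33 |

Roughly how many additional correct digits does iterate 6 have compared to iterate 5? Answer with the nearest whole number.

Digits gained ≈ log₁₀(err_5/err_6) = log₁₀(0.0002996/2.268e-11) = log₁₀(1.32099e+07) ≈ 7.121.

7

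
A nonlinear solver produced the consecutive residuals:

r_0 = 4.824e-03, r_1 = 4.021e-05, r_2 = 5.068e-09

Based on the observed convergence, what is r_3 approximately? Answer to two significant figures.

2.5e-16

First estimate the order: p ≈ ln(r_2/r_1) / ln(r_1/r_0) = ln(5.068e-09/4.021e-05)/ln(4.021e-05/4.824e-03) = ln(0.000126038)/ln(0.00833541) ≈ 1.8756.
Then r_3 ≈ r_2·(r_2/r_1)^p = 5.068e-09·(0.000126038)^1.8756 = 5.068e-09·4.85401e-08 ≈ 2.46e-16.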